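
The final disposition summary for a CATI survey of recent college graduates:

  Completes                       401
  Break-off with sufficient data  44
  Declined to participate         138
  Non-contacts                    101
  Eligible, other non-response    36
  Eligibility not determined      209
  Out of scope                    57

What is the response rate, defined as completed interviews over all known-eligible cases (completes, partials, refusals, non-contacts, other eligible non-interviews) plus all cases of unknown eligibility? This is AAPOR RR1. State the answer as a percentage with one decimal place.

Numerator: 401
Denominator: 401 + 44 + 138 + 101 + 36 + 209 = 929
RR1 = 401 / 929 = 0.4316

43.2%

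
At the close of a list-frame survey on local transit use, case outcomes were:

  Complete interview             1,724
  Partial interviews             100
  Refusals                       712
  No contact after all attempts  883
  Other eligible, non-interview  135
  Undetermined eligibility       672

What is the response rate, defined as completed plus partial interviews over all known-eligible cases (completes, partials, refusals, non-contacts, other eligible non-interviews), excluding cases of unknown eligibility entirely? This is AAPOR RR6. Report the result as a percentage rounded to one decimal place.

51.3%

Num = 1724 + 100 = 1824
Denominator = 1724 + 100 + 712 + 883 + 135 = 3554
RR6 = 1824 / 3554 = 0.5132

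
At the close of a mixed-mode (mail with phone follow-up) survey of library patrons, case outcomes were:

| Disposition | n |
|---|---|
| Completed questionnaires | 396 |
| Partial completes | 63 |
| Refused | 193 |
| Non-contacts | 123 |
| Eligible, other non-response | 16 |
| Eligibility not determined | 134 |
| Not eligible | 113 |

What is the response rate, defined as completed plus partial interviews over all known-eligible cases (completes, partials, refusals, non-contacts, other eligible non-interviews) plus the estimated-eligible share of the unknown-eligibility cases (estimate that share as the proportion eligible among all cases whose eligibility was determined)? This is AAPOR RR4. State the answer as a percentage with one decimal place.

Num → 396 + 63 = 459
Determined eligible → 396 + 63 + 193 + 123 + 16 = 791
e = 791 / (791 + 113) = 791 / 904 = 0.8750
Estimated eligible among unknowns → 0.8750 × 134 = 117.25
Denom → 791 + 117.25 = 908.25
RR4 = 459 / 908.25 = 0.5054

50.5%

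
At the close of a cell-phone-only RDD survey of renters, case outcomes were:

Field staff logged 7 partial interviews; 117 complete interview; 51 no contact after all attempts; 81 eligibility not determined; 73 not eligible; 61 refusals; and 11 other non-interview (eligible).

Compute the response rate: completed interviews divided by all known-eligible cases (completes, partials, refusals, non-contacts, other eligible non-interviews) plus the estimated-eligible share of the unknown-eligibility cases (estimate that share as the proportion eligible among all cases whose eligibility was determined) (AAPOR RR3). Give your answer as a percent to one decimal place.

37.8%

Top → 117
Eligible (known) → 117 + 7 + 61 + 51 + 11 = 247
e = 247 / (247 + 73) = 247 / 320 = 0.7719
Estimated eligible among unknowns → 0.7719 × 81 = 62.52
Denominator → 247 + 62.52 = 309.52
RR3 = 117 / 309.52 = 0.3780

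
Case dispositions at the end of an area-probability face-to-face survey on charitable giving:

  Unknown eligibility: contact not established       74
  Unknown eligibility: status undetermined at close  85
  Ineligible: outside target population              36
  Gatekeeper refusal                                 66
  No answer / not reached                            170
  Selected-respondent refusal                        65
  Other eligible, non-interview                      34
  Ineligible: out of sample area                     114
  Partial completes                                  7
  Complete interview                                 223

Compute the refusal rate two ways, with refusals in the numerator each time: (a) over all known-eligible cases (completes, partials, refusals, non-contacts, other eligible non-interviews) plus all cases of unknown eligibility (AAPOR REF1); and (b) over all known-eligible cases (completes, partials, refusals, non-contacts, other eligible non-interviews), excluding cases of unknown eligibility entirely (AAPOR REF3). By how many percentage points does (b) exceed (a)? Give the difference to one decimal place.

Refusal or break-off = 66 + 65 = 131
Unknown eligibility = 74 + 85 = 159
Ineligible = 36 + 114 = 150
Top = 131
Denom = 223 + 7 + 131 + 170 + 34 + 159 = 724
REF1 = 131 / 724 = 0.1809
Denom = 223 + 7 + 131 + 170 + 34 = 565
REF3 = 131 / 565 = 0.2319
Difference = 23.19 − 18.09 = 5.10 percentage points

5.1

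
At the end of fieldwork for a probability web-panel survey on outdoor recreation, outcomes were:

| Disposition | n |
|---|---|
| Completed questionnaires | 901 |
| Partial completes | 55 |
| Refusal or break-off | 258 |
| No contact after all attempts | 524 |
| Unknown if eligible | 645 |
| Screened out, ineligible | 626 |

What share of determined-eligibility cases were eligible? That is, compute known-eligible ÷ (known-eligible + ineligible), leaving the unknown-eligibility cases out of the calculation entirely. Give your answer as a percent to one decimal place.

Known eligible → 901 + 55 + 258 + 524 = 1738
e = 1738 / (1738 + 626) = 1738 / 2364 = 0.7352

73.5%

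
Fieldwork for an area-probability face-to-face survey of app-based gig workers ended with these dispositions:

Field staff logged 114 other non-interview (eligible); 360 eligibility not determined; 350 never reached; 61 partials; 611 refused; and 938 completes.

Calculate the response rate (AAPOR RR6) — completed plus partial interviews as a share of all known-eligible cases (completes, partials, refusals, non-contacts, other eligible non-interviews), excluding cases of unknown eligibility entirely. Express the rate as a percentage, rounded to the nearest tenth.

48.2%

Numerator: 938 + 61 = 999
Denominator: 938 + 61 + 611 + 350 + 114 = 2074
RR6 = 999 / 2074 = 0.4817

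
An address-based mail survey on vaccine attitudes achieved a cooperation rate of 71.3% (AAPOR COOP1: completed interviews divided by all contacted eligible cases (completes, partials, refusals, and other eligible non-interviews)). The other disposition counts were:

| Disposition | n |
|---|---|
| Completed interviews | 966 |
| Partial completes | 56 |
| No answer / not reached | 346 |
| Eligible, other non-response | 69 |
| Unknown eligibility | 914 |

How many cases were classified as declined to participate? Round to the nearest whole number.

COOP1 = 966 / D = 0.713
D = 966 / 0.713 = 1354.8
Other denominator terms total 1091
declined to participate = 1354.8 − 1091 ≈ 264

264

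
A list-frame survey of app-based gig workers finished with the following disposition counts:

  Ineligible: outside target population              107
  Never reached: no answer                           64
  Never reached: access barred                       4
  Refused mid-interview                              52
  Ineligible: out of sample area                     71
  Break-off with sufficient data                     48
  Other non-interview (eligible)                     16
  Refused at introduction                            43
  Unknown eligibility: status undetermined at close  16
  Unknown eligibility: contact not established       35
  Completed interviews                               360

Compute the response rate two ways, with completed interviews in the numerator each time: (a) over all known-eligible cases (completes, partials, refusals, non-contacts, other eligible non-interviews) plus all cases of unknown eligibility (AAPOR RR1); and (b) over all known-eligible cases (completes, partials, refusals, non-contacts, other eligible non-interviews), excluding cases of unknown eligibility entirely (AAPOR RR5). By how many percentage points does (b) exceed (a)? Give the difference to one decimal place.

4.9

Refusals = 43 + 52 = 95
Non-contacts = 64 + 4 = 68
Unknown eligibility = 35 + 16 = 51
Out of scope = 107 + 71 = 178
Numerator → 360
Base → 360 + 48 + 95 + 68 + 16 + 51 = 638
RR1 = 360 / 638 = 0.5643
Base → 360 + 48 + 95 + 68 + 16 = 587
RR5 = 360 / 587 = 0.6133
Difference = 61.33 − 56.43 = 4.90 percentage points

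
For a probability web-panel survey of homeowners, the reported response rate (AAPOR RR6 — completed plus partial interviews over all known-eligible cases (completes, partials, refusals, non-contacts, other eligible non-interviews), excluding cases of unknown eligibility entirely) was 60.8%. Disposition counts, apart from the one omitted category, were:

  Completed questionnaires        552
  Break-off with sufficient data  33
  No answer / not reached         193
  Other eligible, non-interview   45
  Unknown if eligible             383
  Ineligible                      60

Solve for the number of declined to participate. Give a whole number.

139

Numerator = 552 + 33 = 585
RR6 = 585 / D = 0.608
D = 585 / 0.608 = 962.2
Other denominator terms total 823
declined to participate = 962.2 − 823 ≈ 139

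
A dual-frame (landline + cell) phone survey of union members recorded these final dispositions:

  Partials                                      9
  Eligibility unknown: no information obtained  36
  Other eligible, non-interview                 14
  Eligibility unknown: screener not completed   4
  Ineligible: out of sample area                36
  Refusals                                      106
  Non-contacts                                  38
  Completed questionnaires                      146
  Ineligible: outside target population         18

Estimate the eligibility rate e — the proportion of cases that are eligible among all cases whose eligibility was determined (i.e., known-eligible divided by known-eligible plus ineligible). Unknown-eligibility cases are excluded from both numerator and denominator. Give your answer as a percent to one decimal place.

85.3%

Unknown if eligible = 4 + 36 = 40
Screened out, ineligible = 18 + 36 = 54
Known eligible → 146 + 9 + 106 + 38 + 14 = 313
e = 313 / (313 + 54) = 313 / 367 = 0.8529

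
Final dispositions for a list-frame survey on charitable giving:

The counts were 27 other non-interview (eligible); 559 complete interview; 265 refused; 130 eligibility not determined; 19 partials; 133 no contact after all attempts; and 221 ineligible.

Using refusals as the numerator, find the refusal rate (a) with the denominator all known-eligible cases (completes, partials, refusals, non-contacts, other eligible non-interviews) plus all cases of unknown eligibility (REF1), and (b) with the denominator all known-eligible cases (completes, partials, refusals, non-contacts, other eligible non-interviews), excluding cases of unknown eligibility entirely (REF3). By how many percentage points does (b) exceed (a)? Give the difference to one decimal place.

3.0

Num → 265
Denominator → 559 + 19 + 265 + 133 + 27 + 130 = 1133
REF1 = 265 / 1133 = 0.2339
Denominator → 559 + 19 + 265 + 133 + 27 = 1003
REF3 = 265 / 1003 = 0.2642
Difference = 26.42 − 23.39 = 3.03 percentage points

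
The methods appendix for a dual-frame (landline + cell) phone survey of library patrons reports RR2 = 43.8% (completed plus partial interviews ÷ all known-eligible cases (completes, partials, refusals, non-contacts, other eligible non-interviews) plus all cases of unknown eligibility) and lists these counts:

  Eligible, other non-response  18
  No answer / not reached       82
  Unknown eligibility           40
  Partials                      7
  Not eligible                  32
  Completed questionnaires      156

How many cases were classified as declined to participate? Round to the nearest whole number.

Top → 156 + 7 = 163
RR2 = 163 / D = 0.438
D = 163 / 0.438 = 372.1
Remaining denominator categories sum to 303
declined to participate = 372.1 − 303 ≈ 69

69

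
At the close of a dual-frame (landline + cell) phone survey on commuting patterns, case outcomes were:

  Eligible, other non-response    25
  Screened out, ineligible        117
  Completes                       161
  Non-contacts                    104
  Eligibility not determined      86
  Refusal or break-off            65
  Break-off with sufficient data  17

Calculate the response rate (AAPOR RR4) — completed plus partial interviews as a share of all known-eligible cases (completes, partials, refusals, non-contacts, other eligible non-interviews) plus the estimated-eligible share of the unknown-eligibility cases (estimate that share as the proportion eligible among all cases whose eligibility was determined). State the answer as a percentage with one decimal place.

40.7%

Top: 161 + 17 = 178
Known eligible: 161 + 17 + 65 + 104 + 25 = 372
e = 372 / (372 + 117) = 372 / 489 = 0.7607
e × U: 0.7607 × 86 = 65.42
Denominator: 372 + 65.42 = 437.42
RR4 = 178 / 437.42 = 0.4069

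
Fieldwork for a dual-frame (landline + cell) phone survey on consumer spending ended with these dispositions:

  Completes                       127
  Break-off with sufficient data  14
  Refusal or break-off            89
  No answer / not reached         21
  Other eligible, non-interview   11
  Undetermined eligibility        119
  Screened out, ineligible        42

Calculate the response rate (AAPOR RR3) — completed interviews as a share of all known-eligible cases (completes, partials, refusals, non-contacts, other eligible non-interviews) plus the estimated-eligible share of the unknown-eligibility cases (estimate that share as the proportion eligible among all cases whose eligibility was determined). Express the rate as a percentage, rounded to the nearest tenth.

34.8%

Numerator → 127
Known eligible → 127 + 14 + 89 + 21 + 11 = 262
e = 262 / (262 + 42) = 262 / 304 = 0.8618
Estimated eligible among unknowns → 0.8618 × 119 = 102.55
Base → 262 + 102.55 = 364.55
RR3 = 127 / 364.55 = 0.3484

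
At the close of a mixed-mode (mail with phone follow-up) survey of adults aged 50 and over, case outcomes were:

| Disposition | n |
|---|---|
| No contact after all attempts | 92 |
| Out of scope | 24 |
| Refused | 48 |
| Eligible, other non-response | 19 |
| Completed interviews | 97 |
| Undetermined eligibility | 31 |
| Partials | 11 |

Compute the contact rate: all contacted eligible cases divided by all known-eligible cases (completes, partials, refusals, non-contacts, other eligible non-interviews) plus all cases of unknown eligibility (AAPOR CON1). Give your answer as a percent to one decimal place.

58.7%

Num: 97 + 11 + 48 + 19 = 175
Denom: 97 + 11 + 48 + 92 + 19 + 31 = 298
CON1 = 175 / 298 = 0.5872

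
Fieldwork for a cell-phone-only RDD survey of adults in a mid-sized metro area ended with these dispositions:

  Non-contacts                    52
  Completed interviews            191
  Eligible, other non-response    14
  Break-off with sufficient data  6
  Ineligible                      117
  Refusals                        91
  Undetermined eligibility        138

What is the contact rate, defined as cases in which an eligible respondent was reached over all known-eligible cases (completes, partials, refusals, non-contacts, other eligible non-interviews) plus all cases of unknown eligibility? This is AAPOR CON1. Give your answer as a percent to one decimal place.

61.4%

Num = 191 + 6 + 91 + 14 = 302
Base = 191 + 6 + 91 + 52 + 14 + 138 = 492
CON1 = 302 / 492 = 0.6138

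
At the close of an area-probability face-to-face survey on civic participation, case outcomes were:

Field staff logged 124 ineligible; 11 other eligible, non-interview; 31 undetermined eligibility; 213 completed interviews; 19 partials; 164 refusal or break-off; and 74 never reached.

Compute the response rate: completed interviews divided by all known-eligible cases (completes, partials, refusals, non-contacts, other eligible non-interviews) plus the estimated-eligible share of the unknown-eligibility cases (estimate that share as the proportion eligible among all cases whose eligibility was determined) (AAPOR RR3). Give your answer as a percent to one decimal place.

Num → 213
Determined eligible → 213 + 19 + 164 + 74 + 11 = 481
e = 481 / (481 + 124) = 481 / 605 = 0.7950
Estimated eligible among unknowns → 0.7950 × 31 = 24.64
Base → 481 + 24.64 = 505.64
RR3 = 213 / 505.64 = 0.4212

42.1%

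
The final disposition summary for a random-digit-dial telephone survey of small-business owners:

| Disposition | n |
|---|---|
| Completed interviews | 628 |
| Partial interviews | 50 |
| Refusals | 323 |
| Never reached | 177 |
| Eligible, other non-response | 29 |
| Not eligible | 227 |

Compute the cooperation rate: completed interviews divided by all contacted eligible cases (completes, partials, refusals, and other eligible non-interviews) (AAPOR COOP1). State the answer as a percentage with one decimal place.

61.0%

Top = 628
Denom = 628 + 50 + 323 + 29 = 1030
COOP1 = 628 / 1030 = 0.6097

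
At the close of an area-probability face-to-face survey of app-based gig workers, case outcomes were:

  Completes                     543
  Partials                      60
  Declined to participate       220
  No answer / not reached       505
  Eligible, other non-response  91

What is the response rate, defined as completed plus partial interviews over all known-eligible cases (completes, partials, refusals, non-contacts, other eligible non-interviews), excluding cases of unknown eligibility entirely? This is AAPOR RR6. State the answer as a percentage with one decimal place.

42.5%

Top = 543 + 60 = 603
Base = 543 + 60 + 220 + 505 + 91 = 1419
RR6 = 603 / 1419 = 0.4249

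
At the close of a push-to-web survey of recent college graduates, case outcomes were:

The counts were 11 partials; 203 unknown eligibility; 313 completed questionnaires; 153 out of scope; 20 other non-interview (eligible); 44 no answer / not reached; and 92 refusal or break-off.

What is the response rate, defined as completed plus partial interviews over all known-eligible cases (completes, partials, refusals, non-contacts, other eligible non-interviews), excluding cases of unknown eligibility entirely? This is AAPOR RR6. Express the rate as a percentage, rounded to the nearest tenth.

Numerator = 313 + 11 = 324
Denominator = 313 + 11 + 92 + 44 + 20 = 480
RR6 = 324 / 480 = 0.6750

67.5%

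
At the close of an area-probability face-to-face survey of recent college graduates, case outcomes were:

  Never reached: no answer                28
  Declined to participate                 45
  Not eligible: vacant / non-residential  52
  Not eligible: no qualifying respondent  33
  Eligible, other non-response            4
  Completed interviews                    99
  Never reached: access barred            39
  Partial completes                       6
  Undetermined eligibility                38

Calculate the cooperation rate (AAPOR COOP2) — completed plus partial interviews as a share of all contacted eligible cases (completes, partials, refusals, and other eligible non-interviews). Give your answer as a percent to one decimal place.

68.2%

Non-contacts = 28 + 39 = 67
Ineligible = 33 + 52 = 85
Num: 99 + 6 = 105
Base: 99 + 6 + 45 + 4 = 154
COOP2 = 105 / 154 = 0.6818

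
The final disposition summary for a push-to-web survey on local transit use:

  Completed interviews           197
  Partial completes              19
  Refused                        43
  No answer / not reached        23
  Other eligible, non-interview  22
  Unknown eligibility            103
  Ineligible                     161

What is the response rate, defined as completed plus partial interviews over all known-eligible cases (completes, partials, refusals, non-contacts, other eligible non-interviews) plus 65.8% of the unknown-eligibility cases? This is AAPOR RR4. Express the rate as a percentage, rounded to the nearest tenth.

Num → 197 + 19 = 216
Eligible (known) → 197 + 19 + 43 + 23 + 22 = 304
Eligible share of unknowns → 0.6580 × 103 = 67.77
Denominator → 304 + 67.77 = 371.77
RR4 = 216 / 371.77 = 0.5810

58.1%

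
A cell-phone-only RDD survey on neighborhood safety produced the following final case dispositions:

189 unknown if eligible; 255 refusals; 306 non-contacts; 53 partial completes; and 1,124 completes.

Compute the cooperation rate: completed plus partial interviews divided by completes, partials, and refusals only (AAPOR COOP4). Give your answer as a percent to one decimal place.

82.2%

Numerator: 1124 + 53 = 1177
Denom: 1124 + 53 + 255 = 1432
COOP4 = 1177 / 1432 = 0.8219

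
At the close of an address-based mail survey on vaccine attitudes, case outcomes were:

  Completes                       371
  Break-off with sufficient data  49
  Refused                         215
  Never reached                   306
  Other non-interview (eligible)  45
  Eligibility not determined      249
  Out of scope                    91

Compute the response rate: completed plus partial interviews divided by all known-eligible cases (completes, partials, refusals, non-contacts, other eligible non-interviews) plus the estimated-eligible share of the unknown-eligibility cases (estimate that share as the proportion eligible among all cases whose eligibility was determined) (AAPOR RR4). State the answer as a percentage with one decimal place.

34.6%

Numerator: 371 + 49 = 420
Known eligible: 371 + 49 + 215 + 306 + 45 = 986
e = 986 / (986 + 91) = 986 / 1077 = 0.9155
Estimated eligible among unknowns: 0.9155 × 249 = 227.96
Denominator: 986 + 227.96 = 1213.96
RR4 = 420 / 1213.96 = 0.3460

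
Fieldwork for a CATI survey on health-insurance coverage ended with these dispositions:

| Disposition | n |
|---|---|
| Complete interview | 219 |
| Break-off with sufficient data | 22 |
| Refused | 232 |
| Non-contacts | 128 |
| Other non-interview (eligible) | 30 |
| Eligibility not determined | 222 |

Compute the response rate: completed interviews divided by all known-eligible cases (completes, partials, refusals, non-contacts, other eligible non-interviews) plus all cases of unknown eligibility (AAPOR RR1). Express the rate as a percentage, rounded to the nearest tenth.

25.7%

Numerator = 219
Denominator = 219 + 22 + 232 + 128 + 30 + 222 = 853
RR1 = 219 / 853 = 0.2567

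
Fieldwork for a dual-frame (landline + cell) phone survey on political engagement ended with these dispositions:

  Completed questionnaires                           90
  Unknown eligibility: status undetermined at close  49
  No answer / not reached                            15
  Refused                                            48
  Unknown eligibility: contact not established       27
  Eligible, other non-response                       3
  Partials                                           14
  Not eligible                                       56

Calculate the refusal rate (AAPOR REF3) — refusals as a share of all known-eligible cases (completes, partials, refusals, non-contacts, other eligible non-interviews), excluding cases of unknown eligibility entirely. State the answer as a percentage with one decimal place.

28.2%

Unknown eligibility = 27 + 49 = 76
Num → 48
Denominator → 90 + 14 + 48 + 15 + 3 = 170
REF3 = 48 / 170 = 0.2824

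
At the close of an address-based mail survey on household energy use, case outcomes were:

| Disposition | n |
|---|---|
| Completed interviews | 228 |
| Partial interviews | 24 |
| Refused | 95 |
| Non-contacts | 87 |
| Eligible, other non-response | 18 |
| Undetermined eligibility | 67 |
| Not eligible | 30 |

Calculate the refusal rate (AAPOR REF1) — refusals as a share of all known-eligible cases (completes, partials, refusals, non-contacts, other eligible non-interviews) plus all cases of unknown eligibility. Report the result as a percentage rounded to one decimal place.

Top → 95
Denominator → 228 + 24 + 95 + 87 + 18 + 67 = 519
REF1 = 95 / 519 = 0.1830

18.3%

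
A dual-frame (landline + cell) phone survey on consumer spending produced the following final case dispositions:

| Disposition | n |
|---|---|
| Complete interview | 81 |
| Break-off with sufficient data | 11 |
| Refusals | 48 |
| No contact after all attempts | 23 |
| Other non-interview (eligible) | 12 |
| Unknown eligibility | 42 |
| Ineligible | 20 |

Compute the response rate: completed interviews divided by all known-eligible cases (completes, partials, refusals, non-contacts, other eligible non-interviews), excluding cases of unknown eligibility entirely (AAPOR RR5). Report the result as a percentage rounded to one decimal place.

Num → 81
Base → 81 + 11 + 48 + 23 + 12 = 175
RR5 = 81 / 175 = 0.4629

46.3%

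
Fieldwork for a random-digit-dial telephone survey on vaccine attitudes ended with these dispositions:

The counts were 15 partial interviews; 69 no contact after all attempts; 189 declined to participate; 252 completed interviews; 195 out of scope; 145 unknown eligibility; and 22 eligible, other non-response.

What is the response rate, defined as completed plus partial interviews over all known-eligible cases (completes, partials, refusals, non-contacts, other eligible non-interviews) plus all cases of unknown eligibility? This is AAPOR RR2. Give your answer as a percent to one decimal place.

38.6%

Top → 252 + 15 = 267
Denominator → 252 + 15 + 189 + 69 + 22 + 145 = 692
RR2 = 267 / 692 = 0.3858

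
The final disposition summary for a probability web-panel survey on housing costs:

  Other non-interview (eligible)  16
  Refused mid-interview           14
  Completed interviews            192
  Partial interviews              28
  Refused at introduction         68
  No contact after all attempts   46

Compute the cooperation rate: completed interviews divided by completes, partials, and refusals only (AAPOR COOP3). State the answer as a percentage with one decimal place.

Refusal or break-off = 68 + 14 = 82
Top: 192
Base: 192 + 28 + 82 = 302
COOP3 = 192 / 302 = 0.6358

63.6%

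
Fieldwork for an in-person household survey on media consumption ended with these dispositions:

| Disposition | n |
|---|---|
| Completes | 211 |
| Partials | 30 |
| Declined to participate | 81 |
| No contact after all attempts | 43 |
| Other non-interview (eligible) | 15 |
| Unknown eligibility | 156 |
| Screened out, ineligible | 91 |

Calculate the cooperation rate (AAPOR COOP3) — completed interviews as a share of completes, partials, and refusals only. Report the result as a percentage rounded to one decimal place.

65.5%

Numerator = 211
Denominator = 211 + 30 + 81 = 322
COOP3 = 211 / 322 = 0.6553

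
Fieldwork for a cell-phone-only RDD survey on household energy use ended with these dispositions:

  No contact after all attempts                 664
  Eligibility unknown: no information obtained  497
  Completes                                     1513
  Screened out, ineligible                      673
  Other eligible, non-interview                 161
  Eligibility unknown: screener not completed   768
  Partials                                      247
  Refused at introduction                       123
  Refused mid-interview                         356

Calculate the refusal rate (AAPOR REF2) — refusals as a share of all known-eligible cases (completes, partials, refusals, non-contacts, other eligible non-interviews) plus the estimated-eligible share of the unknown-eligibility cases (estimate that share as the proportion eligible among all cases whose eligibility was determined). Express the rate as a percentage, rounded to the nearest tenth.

11.7%

Declined to participate = 123 + 356 = 479
Unknown eligibility = 768 + 497 = 1265
Top → 479
Known eligible → 1513 + 247 + 479 + 664 + 161 = 3064
e = 3064 / (3064 + 673) = 3064 / 3737 = 0.8199
Estimated eligible among unknowns → 0.8199 × 1265 = 1037.17
Denom → 3064 + 1037.17 = 4101.17
REF2 = 479 / 4101.17 = 0.1168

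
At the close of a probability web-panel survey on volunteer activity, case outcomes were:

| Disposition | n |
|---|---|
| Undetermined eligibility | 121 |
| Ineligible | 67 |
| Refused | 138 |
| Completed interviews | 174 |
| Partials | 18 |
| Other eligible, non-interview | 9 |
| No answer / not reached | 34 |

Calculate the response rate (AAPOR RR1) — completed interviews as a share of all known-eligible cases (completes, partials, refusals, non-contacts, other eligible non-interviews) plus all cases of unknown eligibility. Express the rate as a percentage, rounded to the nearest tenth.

Num → 174
Base → 174 + 18 + 138 + 34 + 9 + 121 = 494
RR1 = 174 / 494 = 0.3522

35.2%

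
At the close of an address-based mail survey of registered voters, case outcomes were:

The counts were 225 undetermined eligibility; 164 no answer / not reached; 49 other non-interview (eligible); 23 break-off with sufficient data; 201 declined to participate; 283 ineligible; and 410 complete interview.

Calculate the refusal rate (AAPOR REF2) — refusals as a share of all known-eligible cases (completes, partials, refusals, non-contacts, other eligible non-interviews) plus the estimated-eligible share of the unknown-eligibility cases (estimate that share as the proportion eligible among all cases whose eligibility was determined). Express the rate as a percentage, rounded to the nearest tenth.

19.8%

Num = 201
Determined eligible = 410 + 23 + 201 + 164 + 49 = 847
e = 847 / (847 + 283) = 847 / 1130 = 0.7496
Eligible share of unknowns = 0.7496 × 225 = 168.66
Base = 847 + 168.66 = 1015.66
REF2 = 201 / 1015.66 = 0.1979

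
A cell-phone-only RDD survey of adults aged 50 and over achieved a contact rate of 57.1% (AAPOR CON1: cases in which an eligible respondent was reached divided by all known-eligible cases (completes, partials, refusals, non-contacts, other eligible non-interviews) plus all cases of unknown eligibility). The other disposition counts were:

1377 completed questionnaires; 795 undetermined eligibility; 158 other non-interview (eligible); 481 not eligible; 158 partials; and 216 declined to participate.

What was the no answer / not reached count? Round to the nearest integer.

639

Num = 1377 + 158 + 216 + 158 = 1909
CON1 = 1909 / D = 0.571
D = 1909 / 0.571 = 3343.3
Rest of base = 2704
no answer / not reached = 3343.3 − 2704 ≈ 639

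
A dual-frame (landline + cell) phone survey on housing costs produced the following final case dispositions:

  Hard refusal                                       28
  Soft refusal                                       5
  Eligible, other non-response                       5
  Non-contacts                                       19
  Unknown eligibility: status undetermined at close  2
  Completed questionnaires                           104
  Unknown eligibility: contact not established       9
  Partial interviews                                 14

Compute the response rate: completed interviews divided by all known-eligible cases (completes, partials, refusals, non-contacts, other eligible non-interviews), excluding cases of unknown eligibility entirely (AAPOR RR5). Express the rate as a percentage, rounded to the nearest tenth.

Refused = 28 + 5 = 33
Unknown if eligible = 9 + 2 = 11
Numerator = 104
Denom = 104 + 14 + 33 + 19 + 5 = 175
RR5 = 104 / 175 = 0.5943

59.4%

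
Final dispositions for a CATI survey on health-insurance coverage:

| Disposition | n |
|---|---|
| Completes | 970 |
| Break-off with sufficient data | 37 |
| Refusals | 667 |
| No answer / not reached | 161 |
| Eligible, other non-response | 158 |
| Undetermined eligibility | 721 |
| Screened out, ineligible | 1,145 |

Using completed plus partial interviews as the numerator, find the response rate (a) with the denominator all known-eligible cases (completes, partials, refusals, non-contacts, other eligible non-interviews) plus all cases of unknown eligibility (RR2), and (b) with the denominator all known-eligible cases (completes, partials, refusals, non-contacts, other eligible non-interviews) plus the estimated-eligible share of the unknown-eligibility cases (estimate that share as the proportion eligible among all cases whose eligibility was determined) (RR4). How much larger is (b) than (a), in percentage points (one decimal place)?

4.0

Top → 970 + 37 = 1007
Denom → 970 + 37 + 667 + 161 + 158 + 721 = 2714
RR2 = 1007 / 2714 = 0.3710
Eligible (known) → 970 + 37 + 667 + 161 + 158 = 1993
e = 1993 / (1993 + 1145) = 1993 / 3138 = 0.6351
e × U → 0.6351 × 721 = 457.91
Denom → 1993 + 457.91 = 2450.91
RR4 = 1007 / 2450.91 = 0.4109
Difference = 41.09 − 37.10 = 3.99 percentage points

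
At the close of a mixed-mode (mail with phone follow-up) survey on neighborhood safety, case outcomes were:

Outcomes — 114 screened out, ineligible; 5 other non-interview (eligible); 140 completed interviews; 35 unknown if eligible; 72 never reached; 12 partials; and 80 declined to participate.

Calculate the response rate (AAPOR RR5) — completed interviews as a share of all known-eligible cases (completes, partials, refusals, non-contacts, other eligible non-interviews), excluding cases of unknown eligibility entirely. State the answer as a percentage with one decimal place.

45.3%

Numerator → 140
Denominator → 140 + 12 + 80 + 72 + 5 = 309
RR5 = 140 / 309 = 0.4531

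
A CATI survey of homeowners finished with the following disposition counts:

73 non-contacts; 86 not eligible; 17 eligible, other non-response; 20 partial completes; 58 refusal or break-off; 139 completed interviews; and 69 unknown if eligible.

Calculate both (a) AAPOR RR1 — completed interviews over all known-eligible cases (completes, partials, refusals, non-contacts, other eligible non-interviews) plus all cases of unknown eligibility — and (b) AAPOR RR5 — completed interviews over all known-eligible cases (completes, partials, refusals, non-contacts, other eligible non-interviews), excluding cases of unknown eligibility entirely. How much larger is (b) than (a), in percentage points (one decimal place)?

Top = 139
Base = 139 + 20 + 58 + 73 + 17 + 69 = 376
RR1 = 139 / 376 = 0.3697
Base = 139 + 20 + 58 + 73 + 17 = 307
RR5 = 139 / 307 = 0.4528
Difference = 45.28 − 36.97 = 8.31 percentage points

8.3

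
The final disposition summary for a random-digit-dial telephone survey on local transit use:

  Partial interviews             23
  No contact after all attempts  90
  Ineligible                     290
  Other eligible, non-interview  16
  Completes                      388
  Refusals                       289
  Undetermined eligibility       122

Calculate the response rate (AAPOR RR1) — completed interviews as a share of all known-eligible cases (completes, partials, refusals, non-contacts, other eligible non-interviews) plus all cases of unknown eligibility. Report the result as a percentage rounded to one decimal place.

41.8%

Num → 388
Denom → 388 + 23 + 289 + 90 + 16 + 122 = 928
RR1 = 388 / 928 = 0.4181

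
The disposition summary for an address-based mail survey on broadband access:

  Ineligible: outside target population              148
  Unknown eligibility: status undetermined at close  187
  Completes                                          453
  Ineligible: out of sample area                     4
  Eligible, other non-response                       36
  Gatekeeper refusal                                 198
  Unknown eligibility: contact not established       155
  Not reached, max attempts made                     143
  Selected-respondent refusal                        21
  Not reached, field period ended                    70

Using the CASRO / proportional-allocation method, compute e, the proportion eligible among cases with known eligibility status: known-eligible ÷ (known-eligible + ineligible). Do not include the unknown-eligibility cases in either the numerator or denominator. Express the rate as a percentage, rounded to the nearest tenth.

Declined to participate = 198 + 21 = 219
No answer / not reached = 70 + 143 = 213
Eligibility not determined = 155 + 187 = 342
Out of scope = 148 + 4 = 152
Known eligible → 453 + 219 + 213 + 36 = 921
e = 921 / (921 + 152) = 921 / 1073 = 0.8583

85.8%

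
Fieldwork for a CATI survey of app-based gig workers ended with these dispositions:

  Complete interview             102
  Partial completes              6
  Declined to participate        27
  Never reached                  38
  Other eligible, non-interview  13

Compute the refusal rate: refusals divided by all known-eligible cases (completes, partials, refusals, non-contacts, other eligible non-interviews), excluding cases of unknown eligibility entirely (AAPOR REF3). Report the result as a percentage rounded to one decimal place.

Top: 27
Denominator: 102 + 6 + 27 + 38 + 13 = 186
REF3 = 27 / 186 = 0.1452

14.5%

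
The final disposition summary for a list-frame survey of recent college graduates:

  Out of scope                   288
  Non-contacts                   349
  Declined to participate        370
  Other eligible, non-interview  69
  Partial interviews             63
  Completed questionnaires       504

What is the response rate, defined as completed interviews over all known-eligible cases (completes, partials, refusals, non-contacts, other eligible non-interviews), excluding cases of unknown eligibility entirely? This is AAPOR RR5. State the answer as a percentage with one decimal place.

Top → 504
Base → 504 + 63 + 370 + 349 + 69 = 1355
RR5 = 504 / 1355 = 0.3720

37.2%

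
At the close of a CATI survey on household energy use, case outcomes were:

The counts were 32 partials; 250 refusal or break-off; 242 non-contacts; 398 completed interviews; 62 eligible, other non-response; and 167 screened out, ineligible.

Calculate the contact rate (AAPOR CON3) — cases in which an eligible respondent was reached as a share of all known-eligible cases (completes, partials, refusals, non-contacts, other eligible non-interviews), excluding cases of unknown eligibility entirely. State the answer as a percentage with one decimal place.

Numerator → 398 + 32 + 250 + 62 = 742
Base → 398 + 32 + 250 + 242 + 62 = 984
CON3 = 742 / 984 = 0.7541

75.4%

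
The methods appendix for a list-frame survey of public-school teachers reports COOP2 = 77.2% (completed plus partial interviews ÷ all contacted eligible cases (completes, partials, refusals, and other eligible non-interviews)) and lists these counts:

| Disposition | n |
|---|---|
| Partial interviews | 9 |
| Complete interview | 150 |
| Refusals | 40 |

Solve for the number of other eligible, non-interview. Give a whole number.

7

Num = 150 + 9 = 159
COOP2 = 159 / D = 0.772
D = 159 / 0.772 = 206.0
Remaining denominator categories sum to 199
other eligible, non-interview = 206.0 − 199 ≈ 7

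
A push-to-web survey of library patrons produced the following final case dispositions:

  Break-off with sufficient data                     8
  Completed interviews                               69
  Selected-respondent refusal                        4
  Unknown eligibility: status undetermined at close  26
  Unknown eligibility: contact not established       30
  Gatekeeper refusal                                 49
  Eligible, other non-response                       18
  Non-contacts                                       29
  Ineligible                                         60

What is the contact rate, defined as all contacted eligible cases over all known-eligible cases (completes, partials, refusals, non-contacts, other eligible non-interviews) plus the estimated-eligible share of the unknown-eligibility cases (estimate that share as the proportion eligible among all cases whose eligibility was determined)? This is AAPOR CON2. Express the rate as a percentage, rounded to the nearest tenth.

67.6%

Declined to participate = 49 + 4 = 53
Eligibility not determined = 30 + 26 = 56
Numerator → 69 + 8 + 53 + 18 = 148
Eligible (known) → 69 + 8 + 53 + 29 + 18 = 177
e = 177 / (177 + 60) = 177 / 237 = 0.7468
Estimated eligible among unknowns → 0.7468 × 56 = 41.82
Denom → 177 + 41.82 = 218.82
CON2 = 148 / 218.82 = 0.6764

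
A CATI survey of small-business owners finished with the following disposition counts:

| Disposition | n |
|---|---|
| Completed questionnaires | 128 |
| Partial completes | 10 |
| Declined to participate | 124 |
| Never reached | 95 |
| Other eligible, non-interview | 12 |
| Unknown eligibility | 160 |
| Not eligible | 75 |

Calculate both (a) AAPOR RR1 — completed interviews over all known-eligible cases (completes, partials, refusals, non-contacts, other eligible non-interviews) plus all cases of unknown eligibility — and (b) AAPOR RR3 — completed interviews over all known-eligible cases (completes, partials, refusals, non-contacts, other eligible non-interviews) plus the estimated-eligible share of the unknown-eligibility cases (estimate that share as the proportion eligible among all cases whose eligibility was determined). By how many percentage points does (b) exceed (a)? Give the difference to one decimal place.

1.3

Numerator = 128
Base = 128 + 10 + 124 + 95 + 12 + 160 = 529
RR1 = 128 / 529 = 0.2420
Determined eligible = 128 + 10 + 124 + 95 + 12 = 369
e = 369 / (369 + 75) = 369 / 444 = 0.8311
Estimated eligible among unknowns = 0.8311 × 160 = 132.98
Base = 369 + 132.98 = 501.98
RR3 = 128 / 501.98 = 0.2550
Difference = 25.50 − 24.20 = 1.30 percentage points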